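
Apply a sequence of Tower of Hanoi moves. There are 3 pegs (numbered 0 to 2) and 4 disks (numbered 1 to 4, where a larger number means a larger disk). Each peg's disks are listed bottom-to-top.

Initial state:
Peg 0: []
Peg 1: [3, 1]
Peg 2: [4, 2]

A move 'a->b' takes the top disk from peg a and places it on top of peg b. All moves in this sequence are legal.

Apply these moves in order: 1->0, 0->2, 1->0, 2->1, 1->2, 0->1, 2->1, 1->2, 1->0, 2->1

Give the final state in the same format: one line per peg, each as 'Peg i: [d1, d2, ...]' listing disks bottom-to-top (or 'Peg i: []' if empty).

Answer: Peg 0: [3]
Peg 1: [1]
Peg 2: [4, 2]

Derivation:
After move 1 (1->0):
Peg 0: [1]
Peg 1: [3]
Peg 2: [4, 2]

After move 2 (0->2):
Peg 0: []
Peg 1: [3]
Peg 2: [4, 2, 1]

After move 3 (1->0):
Peg 0: [3]
Peg 1: []
Peg 2: [4, 2, 1]

After move 4 (2->1):
Peg 0: [3]
Peg 1: [1]
Peg 2: [4, 2]

After move 5 (1->2):
Peg 0: [3]
Peg 1: []
Peg 2: [4, 2, 1]

After move 6 (0->1):
Peg 0: []
Peg 1: [3]
Peg 2: [4, 2, 1]

After move 7 (2->1):
Peg 0: []
Peg 1: [3, 1]
Peg 2: [4, 2]

After move 8 (1->2):
Peg 0: []
Peg 1: [3]
Peg 2: [4, 2, 1]

After move 9 (1->0):
Peg 0: [3]
Peg 1: []
Peg 2: [4, 2, 1]

After move 10 (2->1):
Peg 0: [3]
Peg 1: [1]
Peg 2: [4, 2]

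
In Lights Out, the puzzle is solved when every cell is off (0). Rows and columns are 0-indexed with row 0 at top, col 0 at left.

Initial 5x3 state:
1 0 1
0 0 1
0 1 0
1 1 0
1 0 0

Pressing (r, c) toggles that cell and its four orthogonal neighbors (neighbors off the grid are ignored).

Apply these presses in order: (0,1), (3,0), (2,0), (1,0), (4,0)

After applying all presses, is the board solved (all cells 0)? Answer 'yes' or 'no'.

After press 1 at (0,1):
0 1 0
0 1 1
0 1 0
1 1 0
1 0 0

After press 2 at (3,0):
0 1 0
0 1 1
1 1 0
0 0 0
0 0 0

After press 3 at (2,0):
0 1 0
1 1 1
0 0 0
1 0 0
0 0 0

After press 4 at (1,0):
1 1 0
0 0 1
1 0 0
1 0 0
0 0 0

After press 5 at (4,0):
1 1 0
0 0 1
1 0 0
0 0 0
1 1 0

Lights still on: 6

Answer: no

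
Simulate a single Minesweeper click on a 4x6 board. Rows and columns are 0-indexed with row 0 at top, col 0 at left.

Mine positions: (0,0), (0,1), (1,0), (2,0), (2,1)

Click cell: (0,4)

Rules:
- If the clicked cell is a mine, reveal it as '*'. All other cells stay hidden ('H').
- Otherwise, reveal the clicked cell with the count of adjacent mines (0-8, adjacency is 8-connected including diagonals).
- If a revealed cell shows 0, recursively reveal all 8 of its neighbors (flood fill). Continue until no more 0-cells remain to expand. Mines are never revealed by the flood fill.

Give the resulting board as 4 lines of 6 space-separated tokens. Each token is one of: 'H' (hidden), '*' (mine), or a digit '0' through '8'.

H H 1 0 0 0
H H 2 0 0 0
H H 1 0 0 0
H H 1 0 0 0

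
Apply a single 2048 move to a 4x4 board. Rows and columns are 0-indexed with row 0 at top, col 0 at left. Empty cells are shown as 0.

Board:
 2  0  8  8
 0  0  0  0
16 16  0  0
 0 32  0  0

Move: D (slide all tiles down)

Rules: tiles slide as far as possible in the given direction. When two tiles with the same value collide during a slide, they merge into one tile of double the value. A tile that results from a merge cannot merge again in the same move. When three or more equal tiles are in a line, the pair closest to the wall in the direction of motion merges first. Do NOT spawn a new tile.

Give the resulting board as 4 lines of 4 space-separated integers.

Slide down:
col 0: [2, 0, 16, 0] -> [0, 0, 2, 16]
col 1: [0, 0, 16, 32] -> [0, 0, 16, 32]
col 2: [8, 0, 0, 0] -> [0, 0, 0, 8]
col 3: [8, 0, 0, 0] -> [0, 0, 0, 8]

Answer:  0  0  0  0
 0  0  0  0
 2 16  0  0
16 32  8  8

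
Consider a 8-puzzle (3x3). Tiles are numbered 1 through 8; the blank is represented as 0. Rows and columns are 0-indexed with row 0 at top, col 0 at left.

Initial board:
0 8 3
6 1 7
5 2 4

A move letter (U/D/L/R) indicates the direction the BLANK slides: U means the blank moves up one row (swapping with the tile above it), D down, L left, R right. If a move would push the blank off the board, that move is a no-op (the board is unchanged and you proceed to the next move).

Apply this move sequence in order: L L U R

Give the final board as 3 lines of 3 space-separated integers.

After move 1 (L):
0 8 3
6 1 7
5 2 4

After move 2 (L):
0 8 3
6 1 7
5 2 4

After move 3 (U):
0 8 3
6 1 7
5 2 4

After move 4 (R):
8 0 3
6 1 7
5 2 4

Answer: 8 0 3
6 1 7
5 2 4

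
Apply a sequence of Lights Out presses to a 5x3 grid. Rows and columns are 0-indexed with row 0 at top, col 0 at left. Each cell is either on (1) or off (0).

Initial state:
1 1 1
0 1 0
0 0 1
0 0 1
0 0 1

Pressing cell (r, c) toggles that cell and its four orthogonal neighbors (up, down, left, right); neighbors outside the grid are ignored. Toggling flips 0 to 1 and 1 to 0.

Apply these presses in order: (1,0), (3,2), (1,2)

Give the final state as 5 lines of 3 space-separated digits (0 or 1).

After press 1 at (1,0):
0 1 1
1 0 0
1 0 1
0 0 1
0 0 1

After press 2 at (3,2):
0 1 1
1 0 0
1 0 0
0 1 0
0 0 0

After press 3 at (1,2):
0 1 0
1 1 1
1 0 1
0 1 0
0 0 0

Answer: 0 1 0
1 1 1
1 0 1
0 1 0
0 0 0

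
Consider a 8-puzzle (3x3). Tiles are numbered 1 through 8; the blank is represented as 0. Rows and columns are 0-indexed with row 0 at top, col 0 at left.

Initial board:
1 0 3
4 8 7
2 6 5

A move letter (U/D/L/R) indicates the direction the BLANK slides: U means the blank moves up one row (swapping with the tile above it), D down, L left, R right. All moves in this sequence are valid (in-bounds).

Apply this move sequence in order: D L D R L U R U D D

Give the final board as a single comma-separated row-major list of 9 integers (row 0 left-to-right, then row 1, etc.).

Answer: 1, 8, 3, 4, 6, 7, 2, 0, 5

Derivation:
After move 1 (D):
1 8 3
4 0 7
2 6 5

After move 2 (L):
1 8 3
0 4 7
2 6 5

After move 3 (D):
1 8 3
2 4 7
0 6 5

After move 4 (R):
1 8 3
2 4 7
6 0 5

After move 5 (L):
1 8 3
2 4 7
0 6 5

After move 6 (U):
1 8 3
0 4 7
2 6 5

After move 7 (R):
1 8 3
4 0 7
2 6 5

After move 8 (U):
1 0 3
4 8 7
2 6 5

After move 9 (D):
1 8 3
4 0 7
2 6 5

After move 10 (D):
1 8 3
4 6 7
2 0 5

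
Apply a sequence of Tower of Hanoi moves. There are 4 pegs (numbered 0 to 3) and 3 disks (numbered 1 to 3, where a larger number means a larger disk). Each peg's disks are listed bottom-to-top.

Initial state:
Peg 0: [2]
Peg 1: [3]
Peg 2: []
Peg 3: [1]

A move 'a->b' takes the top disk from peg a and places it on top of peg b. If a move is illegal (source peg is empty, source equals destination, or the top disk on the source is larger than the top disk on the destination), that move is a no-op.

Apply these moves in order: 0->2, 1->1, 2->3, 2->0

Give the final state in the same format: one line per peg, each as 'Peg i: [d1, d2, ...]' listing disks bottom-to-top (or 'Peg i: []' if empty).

After move 1 (0->2):
Peg 0: []
Peg 1: [3]
Peg 2: [2]
Peg 3: [1]

After move 2 (1->1):
Peg 0: []
Peg 1: [3]
Peg 2: [2]
Peg 3: [1]

After move 3 (2->3):
Peg 0: []
Peg 1: [3]
Peg 2: [2]
Peg 3: [1]

After move 4 (2->0):
Peg 0: [2]
Peg 1: [3]
Peg 2: []
Peg 3: [1]

Answer: Peg 0: [2]
Peg 1: [3]
Peg 2: []
Peg 3: [1]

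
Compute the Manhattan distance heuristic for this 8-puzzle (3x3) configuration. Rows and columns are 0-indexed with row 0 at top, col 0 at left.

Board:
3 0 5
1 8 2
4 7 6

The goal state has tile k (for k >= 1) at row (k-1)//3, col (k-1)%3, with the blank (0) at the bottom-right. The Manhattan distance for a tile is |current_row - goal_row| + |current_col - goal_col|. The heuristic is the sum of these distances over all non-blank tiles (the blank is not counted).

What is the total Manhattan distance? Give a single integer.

Tile 3: (0,0)->(0,2) = 2
Tile 5: (0,2)->(1,1) = 2
Tile 1: (1,0)->(0,0) = 1
Tile 8: (1,1)->(2,1) = 1
Tile 2: (1,2)->(0,1) = 2
Tile 4: (2,0)->(1,0) = 1
Tile 7: (2,1)->(2,0) = 1
Tile 6: (2,2)->(1,2) = 1
Sum: 2 + 2 + 1 + 1 + 2 + 1 + 1 + 1 = 11

Answer: 11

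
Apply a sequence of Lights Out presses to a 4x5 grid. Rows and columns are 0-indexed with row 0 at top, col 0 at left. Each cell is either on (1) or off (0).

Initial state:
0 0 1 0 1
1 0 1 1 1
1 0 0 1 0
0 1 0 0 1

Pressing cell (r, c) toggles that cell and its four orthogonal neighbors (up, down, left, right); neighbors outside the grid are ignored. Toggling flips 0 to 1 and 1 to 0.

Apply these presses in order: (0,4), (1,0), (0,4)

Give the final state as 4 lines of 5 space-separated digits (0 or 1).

Answer: 1 0 1 0 1
0 1 1 1 1
0 0 0 1 0
0 1 0 0 1

Derivation:
After press 1 at (0,4):
0 0 1 1 0
1 0 1 1 0
1 0 0 1 0
0 1 0 0 1

After press 2 at (1,0):
1 0 1 1 0
0 1 1 1 0
0 0 0 1 0
0 1 0 0 1

After press 3 at (0,4):
1 0 1 0 1
0 1 1 1 1
0 0 0 1 0
0 1 0 0 1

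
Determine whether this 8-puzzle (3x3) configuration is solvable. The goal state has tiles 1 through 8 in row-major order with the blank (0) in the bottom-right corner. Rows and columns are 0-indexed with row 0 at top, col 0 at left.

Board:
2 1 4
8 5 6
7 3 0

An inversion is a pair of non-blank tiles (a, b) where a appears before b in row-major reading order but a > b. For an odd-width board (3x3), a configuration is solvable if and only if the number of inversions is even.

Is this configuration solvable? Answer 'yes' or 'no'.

Answer: no

Derivation:
Inversions (pairs i<j in row-major order where tile[i] > tile[j] > 0): 9
9 is odd, so the puzzle is not solvable.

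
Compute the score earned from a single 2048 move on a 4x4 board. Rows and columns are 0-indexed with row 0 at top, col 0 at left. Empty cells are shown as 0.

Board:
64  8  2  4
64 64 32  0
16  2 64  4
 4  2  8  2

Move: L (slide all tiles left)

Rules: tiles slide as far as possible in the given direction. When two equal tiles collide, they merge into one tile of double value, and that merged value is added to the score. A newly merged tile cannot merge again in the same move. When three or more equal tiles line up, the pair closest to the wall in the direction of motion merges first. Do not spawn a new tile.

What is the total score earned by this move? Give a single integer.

Answer: 128

Derivation:
Slide left:
row 0: [64, 8, 2, 4] -> [64, 8, 2, 4]  score +0 (running 0)
row 1: [64, 64, 32, 0] -> [128, 32, 0, 0]  score +128 (running 128)
row 2: [16, 2, 64, 4] -> [16, 2, 64, 4]  score +0 (running 128)
row 3: [4, 2, 8, 2] -> [4, 2, 8, 2]  score +0 (running 128)
Board after move:
 64   8   2   4
128  32   0   0
 16   2  64   4
  4   2   8   2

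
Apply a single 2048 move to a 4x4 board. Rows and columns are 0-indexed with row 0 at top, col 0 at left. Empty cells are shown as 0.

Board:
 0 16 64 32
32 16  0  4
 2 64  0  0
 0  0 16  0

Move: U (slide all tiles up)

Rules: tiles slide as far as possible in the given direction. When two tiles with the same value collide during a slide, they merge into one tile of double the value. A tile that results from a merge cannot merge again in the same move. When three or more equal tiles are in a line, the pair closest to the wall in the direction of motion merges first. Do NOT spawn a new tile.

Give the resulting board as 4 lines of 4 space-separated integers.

Slide up:
col 0: [0, 32, 2, 0] -> [32, 2, 0, 0]
col 1: [16, 16, 64, 0] -> [32, 64, 0, 0]
col 2: [64, 0, 0, 16] -> [64, 16, 0, 0]
col 3: [32, 4, 0, 0] -> [32, 4, 0, 0]

Answer: 32 32 64 32
 2 64 16  4
 0  0  0  0
 0  0  0  0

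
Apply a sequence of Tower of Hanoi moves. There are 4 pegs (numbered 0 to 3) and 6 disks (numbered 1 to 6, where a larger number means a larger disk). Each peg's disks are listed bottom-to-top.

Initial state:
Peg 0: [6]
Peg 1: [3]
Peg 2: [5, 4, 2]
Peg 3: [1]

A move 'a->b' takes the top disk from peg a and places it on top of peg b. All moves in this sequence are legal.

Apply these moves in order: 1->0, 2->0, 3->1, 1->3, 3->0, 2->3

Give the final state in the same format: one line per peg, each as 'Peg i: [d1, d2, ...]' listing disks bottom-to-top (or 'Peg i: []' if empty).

After move 1 (1->0):
Peg 0: [6, 3]
Peg 1: []
Peg 2: [5, 4, 2]
Peg 3: [1]

After move 2 (2->0):
Peg 0: [6, 3, 2]
Peg 1: []
Peg 2: [5, 4]
Peg 3: [1]

After move 3 (3->1):
Peg 0: [6, 3, 2]
Peg 1: [1]
Peg 2: [5, 4]
Peg 3: []

After move 4 (1->3):
Peg 0: [6, 3, 2]
Peg 1: []
Peg 2: [5, 4]
Peg 3: [1]

After move 5 (3->0):
Peg 0: [6, 3, 2, 1]
Peg 1: []
Peg 2: [5, 4]
Peg 3: []

After move 6 (2->3):
Peg 0: [6, 3, 2, 1]
Peg 1: []
Peg 2: [5]
Peg 3: [4]

Answer: Peg 0: [6, 3, 2, 1]
Peg 1: []
Peg 2: [5]
Peg 3: [4]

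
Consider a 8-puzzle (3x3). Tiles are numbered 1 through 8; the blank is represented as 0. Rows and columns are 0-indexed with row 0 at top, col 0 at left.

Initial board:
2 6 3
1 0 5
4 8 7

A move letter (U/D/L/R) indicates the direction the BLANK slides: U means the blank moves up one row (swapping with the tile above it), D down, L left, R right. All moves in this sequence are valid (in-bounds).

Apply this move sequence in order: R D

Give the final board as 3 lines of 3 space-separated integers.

Answer: 2 6 3
1 5 7
4 8 0

Derivation:
After move 1 (R):
2 6 3
1 5 0
4 8 7

After move 2 (D):
2 6 3
1 5 7
4 8 0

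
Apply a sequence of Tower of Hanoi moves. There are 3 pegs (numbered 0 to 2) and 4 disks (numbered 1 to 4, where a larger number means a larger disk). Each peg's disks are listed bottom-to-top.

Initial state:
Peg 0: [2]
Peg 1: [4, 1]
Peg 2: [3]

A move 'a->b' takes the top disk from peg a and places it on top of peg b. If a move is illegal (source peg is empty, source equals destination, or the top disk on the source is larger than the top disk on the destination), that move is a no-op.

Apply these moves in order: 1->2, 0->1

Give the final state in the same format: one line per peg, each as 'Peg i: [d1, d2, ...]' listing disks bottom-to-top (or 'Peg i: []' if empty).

After move 1 (1->2):
Peg 0: [2]
Peg 1: [4]
Peg 2: [3, 1]

After move 2 (0->1):
Peg 0: []
Peg 1: [4, 2]
Peg 2: [3, 1]

Answer: Peg 0: []
Peg 1: [4, 2]
Peg 2: [3, 1]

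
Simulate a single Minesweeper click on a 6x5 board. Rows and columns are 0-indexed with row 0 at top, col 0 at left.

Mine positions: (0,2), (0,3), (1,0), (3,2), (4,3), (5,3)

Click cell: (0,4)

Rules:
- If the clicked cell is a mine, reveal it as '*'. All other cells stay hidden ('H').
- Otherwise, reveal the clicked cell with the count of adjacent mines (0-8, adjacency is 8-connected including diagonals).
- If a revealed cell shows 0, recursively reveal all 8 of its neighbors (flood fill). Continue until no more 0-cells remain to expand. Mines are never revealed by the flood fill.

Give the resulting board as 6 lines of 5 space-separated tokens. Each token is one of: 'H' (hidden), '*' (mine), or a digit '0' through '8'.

H H H H 1
H H H H H
H H H H H
H H H H H
H H H H H
H H H H H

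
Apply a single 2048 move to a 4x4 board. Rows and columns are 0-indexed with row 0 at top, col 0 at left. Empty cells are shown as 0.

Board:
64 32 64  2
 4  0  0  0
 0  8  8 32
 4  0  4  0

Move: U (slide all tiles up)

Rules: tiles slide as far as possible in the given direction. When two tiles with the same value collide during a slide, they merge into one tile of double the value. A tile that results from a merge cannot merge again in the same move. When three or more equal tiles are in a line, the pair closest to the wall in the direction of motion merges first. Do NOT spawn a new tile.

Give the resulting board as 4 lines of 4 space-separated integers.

Answer: 64 32 64  2
 8  8  8 32
 0  0  4  0
 0  0  0  0

Derivation:
Slide up:
col 0: [64, 4, 0, 4] -> [64, 8, 0, 0]
col 1: [32, 0, 8, 0] -> [32, 8, 0, 0]
col 2: [64, 0, 8, 4] -> [64, 8, 4, 0]
col 3: [2, 0, 32, 0] -> [2, 32, 0, 0]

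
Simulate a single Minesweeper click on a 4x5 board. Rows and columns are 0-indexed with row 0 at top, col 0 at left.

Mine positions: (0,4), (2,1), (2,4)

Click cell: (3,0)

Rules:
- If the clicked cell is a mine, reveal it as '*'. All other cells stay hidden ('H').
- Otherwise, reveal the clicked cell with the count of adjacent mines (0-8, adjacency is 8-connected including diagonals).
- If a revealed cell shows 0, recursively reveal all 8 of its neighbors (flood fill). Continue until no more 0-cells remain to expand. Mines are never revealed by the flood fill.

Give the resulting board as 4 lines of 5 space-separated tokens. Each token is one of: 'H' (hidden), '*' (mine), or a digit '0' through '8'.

H H H H H
H H H H H
H H H H H
1 H H H H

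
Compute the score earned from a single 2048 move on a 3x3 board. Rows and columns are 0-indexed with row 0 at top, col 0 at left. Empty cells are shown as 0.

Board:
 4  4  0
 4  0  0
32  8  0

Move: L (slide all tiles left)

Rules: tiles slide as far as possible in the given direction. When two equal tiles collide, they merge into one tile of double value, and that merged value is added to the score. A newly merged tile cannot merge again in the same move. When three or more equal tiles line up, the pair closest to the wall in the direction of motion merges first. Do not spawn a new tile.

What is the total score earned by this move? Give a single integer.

Answer: 8

Derivation:
Slide left:
row 0: [4, 4, 0] -> [8, 0, 0]  score +8 (running 8)
row 1: [4, 0, 0] -> [4, 0, 0]  score +0 (running 8)
row 2: [32, 8, 0] -> [32, 8, 0]  score +0 (running 8)
Board after move:
 8  0  0
 4  0  0
32  8  0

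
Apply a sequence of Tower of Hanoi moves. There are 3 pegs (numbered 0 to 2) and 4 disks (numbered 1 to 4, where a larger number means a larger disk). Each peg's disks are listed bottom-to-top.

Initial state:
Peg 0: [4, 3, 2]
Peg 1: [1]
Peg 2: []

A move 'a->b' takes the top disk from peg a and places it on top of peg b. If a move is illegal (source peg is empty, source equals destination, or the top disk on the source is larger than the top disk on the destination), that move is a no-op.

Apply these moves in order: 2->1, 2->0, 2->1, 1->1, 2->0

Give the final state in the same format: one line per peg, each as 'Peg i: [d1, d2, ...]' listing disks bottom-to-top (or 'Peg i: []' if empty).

Answer: Peg 0: [4, 3, 2]
Peg 1: [1]
Peg 2: []

Derivation:
After move 1 (2->1):
Peg 0: [4, 3, 2]
Peg 1: [1]
Peg 2: []

After move 2 (2->0):
Peg 0: [4, 3, 2]
Peg 1: [1]
Peg 2: []

After move 3 (2->1):
Peg 0: [4, 3, 2]
Peg 1: [1]
Peg 2: []

After move 4 (1->1):
Peg 0: [4, 3, 2]
Peg 1: [1]
Peg 2: []

After move 5 (2->0):
Peg 0: [4, 3, 2]
Peg 1: [1]
Peg 2: []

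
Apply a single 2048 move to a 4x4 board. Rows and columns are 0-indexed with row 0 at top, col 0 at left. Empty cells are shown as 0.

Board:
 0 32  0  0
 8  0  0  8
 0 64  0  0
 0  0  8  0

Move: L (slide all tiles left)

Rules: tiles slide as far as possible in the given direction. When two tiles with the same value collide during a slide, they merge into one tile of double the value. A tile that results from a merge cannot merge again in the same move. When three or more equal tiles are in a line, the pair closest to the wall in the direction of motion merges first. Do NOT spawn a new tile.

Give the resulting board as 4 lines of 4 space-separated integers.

Slide left:
row 0: [0, 32, 0, 0] -> [32, 0, 0, 0]
row 1: [8, 0, 0, 8] -> [16, 0, 0, 0]
row 2: [0, 64, 0, 0] -> [64, 0, 0, 0]
row 3: [0, 0, 8, 0] -> [8, 0, 0, 0]

Answer: 32  0  0  0
16  0  0  0
64  0  0  0
 8  0  0  0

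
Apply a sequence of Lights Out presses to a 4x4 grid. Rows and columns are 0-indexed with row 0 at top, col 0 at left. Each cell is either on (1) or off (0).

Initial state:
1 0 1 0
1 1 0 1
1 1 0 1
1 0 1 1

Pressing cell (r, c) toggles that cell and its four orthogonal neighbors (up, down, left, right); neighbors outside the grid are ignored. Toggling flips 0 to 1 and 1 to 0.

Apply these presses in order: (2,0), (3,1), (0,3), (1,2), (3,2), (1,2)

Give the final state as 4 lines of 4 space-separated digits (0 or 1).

Answer: 1 0 0 1
0 1 0 0
0 1 1 1
1 0 1 0

Derivation:
After press 1 at (2,0):
1 0 1 0
0 1 0 1
0 0 0 1
0 0 1 1

After press 2 at (3,1):
1 0 1 0
0 1 0 1
0 1 0 1
1 1 0 1

After press 3 at (0,3):
1 0 0 1
0 1 0 0
0 1 0 1
1 1 0 1

After press 4 at (1,2):
1 0 1 1
0 0 1 1
0 1 1 1
1 1 0 1

After press 5 at (3,2):
1 0 1 1
0 0 1 1
0 1 0 1
1 0 1 0

After press 6 at (1,2):
1 0 0 1
0 1 0 0
0 1 1 1
1 0 1 0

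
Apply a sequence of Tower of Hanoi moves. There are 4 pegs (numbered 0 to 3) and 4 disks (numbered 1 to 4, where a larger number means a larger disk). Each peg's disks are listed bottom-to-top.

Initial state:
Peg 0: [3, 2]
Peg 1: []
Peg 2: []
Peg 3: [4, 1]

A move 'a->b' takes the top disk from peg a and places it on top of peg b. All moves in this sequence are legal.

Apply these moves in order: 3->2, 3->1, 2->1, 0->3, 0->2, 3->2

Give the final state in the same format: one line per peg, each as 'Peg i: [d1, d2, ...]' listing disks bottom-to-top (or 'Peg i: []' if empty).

Answer: Peg 0: []
Peg 1: [4, 1]
Peg 2: [3, 2]
Peg 3: []

Derivation:
After move 1 (3->2):
Peg 0: [3, 2]
Peg 1: []
Peg 2: [1]
Peg 3: [4]

After move 2 (3->1):
Peg 0: [3, 2]
Peg 1: [4]
Peg 2: [1]
Peg 3: []

After move 3 (2->1):
Peg 0: [3, 2]
Peg 1: [4, 1]
Peg 2: []
Peg 3: []

After move 4 (0->3):
Peg 0: [3]
Peg 1: [4, 1]
Peg 2: []
Peg 3: [2]

After move 5 (0->2):
Peg 0: []
Peg 1: [4, 1]
Peg 2: [3]
Peg 3: [2]

After move 6 (3->2):
Peg 0: []
Peg 1: [4, 1]
Peg 2: [3, 2]
Peg 3: []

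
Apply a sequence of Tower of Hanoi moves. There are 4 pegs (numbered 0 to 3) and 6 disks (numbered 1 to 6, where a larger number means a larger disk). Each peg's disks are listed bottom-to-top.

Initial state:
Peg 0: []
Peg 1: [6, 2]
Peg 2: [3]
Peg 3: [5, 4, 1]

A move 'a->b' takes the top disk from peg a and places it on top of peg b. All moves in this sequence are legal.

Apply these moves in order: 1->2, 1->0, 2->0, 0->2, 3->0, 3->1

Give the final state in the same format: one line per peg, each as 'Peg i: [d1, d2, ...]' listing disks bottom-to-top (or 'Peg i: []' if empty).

After move 1 (1->2):
Peg 0: []
Peg 1: [6]
Peg 2: [3, 2]
Peg 3: [5, 4, 1]

After move 2 (1->0):
Peg 0: [6]
Peg 1: []
Peg 2: [3, 2]
Peg 3: [5, 4, 1]

After move 3 (2->0):
Peg 0: [6, 2]
Peg 1: []
Peg 2: [3]
Peg 3: [5, 4, 1]

After move 4 (0->2):
Peg 0: [6]
Peg 1: []
Peg 2: [3, 2]
Peg 3: [5, 4, 1]

After move 5 (3->0):
Peg 0: [6, 1]
Peg 1: []
Peg 2: [3, 2]
Peg 3: [5, 4]

After move 6 (3->1):
Peg 0: [6, 1]
Peg 1: [4]
Peg 2: [3, 2]
Peg 3: [5]

Answer: Peg 0: [6, 1]
Peg 1: [4]
Peg 2: [3, 2]
Peg 3: [5]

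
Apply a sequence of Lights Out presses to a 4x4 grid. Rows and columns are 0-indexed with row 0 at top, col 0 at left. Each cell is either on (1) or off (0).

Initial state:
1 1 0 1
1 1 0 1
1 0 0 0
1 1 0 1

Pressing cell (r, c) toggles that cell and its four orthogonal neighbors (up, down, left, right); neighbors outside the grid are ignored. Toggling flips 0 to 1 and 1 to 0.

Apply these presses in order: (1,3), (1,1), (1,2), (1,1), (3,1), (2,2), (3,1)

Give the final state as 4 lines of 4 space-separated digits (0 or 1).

After press 1 at (1,3):
1 1 0 0
1 1 1 0
1 0 0 1
1 1 0 1

After press 2 at (1,1):
1 0 0 0
0 0 0 0
1 1 0 1
1 1 0 1

After press 3 at (1,2):
1 0 1 0
0 1 1 1
1 1 1 1
1 1 0 1

After press 4 at (1,1):
1 1 1 0
1 0 0 1
1 0 1 1
1 1 0 1

After press 5 at (3,1):
1 1 1 0
1 0 0 1
1 1 1 1
0 0 1 1

After press 6 at (2,2):
1 1 1 0
1 0 1 1
1 0 0 0
0 0 0 1

After press 7 at (3,1):
1 1 1 0
1 0 1 1
1 1 0 0
1 1 1 1

Answer: 1 1 1 0
1 0 1 1
1 1 0 0
1 1 1 1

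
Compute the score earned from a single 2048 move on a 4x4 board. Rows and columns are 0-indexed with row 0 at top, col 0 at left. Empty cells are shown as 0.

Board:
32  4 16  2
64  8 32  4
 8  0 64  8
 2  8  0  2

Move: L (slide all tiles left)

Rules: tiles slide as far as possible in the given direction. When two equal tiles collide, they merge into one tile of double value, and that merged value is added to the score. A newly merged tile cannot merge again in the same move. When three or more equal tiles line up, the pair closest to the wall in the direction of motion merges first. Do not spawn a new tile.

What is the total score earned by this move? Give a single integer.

Slide left:
row 0: [32, 4, 16, 2] -> [32, 4, 16, 2]  score +0 (running 0)
row 1: [64, 8, 32, 4] -> [64, 8, 32, 4]  score +0 (running 0)
row 2: [8, 0, 64, 8] -> [8, 64, 8, 0]  score +0 (running 0)
row 3: [2, 8, 0, 2] -> [2, 8, 2, 0]  score +0 (running 0)
Board after move:
32  4 16  2
64  8 32  4
 8 64  8  0
 2  8  2  0

Answer: 0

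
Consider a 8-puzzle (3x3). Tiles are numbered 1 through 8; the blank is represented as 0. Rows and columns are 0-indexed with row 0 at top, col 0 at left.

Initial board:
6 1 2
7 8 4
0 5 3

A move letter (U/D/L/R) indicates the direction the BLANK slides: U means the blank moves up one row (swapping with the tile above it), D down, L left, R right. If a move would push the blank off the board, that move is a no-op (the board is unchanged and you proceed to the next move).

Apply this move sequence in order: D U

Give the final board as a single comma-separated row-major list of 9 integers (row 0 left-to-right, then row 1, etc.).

After move 1 (D):
6 1 2
7 8 4
0 5 3

After move 2 (U):
6 1 2
0 8 4
7 5 3

Answer: 6, 1, 2, 0, 8, 4, 7, 5, 3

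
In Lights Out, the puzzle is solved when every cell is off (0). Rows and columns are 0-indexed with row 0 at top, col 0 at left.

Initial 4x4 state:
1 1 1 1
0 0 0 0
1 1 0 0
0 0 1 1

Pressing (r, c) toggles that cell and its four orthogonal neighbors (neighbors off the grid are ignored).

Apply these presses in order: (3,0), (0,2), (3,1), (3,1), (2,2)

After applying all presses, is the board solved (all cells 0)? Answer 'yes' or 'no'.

After press 1 at (3,0):
1 1 1 1
0 0 0 0
0 1 0 0
1 1 1 1

After press 2 at (0,2):
1 0 0 0
0 0 1 0
0 1 0 0
1 1 1 1

After press 3 at (3,1):
1 0 0 0
0 0 1 0
0 0 0 0
0 0 0 1

After press 4 at (3,1):
1 0 0 0
0 0 1 0
0 1 0 0
1 1 1 1

After press 5 at (2,2):
1 0 0 0
0 0 0 0
0 0 1 1
1 1 0 1

Lights still on: 6

Answer: no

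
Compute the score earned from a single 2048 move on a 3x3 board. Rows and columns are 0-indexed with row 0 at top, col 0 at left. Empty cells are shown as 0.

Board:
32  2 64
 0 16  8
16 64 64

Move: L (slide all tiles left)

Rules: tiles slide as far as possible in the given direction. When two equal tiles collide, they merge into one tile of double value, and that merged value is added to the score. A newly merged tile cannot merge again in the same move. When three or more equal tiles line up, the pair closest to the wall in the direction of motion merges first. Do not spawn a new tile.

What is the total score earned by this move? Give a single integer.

Answer: 128

Derivation:
Slide left:
row 0: [32, 2, 64] -> [32, 2, 64]  score +0 (running 0)
row 1: [0, 16, 8] -> [16, 8, 0]  score +0 (running 0)
row 2: [16, 64, 64] -> [16, 128, 0]  score +128 (running 128)
Board after move:
 32   2  64
 16   8   0
 16 128   0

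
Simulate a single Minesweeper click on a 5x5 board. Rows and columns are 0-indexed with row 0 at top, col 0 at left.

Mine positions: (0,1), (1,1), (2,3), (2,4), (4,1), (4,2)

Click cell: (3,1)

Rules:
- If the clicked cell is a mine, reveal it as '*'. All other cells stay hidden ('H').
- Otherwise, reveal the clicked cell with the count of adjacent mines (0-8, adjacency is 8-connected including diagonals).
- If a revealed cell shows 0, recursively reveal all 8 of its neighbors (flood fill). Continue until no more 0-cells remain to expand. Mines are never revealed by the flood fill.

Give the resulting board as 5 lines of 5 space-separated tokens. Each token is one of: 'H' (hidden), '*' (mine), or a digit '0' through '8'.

H H H H H
H H H H H
H H H H H
H 2 H H H
H H H H H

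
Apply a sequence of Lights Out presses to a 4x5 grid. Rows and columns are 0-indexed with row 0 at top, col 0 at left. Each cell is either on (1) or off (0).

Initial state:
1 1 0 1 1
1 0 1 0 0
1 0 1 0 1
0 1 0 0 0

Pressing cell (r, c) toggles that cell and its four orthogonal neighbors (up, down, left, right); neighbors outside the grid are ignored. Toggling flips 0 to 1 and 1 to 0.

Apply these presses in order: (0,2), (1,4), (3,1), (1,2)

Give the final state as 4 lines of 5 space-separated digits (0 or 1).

Answer: 1 0 0 0 0
1 1 1 0 1
1 1 0 0 0
1 0 1 0 0

Derivation:
After press 1 at (0,2):
1 0 1 0 1
1 0 0 0 0
1 0 1 0 1
0 1 0 0 0

After press 2 at (1,4):
1 0 1 0 0
1 0 0 1 1
1 0 1 0 0
0 1 0 0 0

After press 3 at (3,1):
1 0 1 0 0
1 0 0 1 1
1 1 1 0 0
1 0 1 0 0

After press 4 at (1,2):
1 0 0 0 0
1 1 1 0 1
1 1 0 0 0
1 0 1 0 0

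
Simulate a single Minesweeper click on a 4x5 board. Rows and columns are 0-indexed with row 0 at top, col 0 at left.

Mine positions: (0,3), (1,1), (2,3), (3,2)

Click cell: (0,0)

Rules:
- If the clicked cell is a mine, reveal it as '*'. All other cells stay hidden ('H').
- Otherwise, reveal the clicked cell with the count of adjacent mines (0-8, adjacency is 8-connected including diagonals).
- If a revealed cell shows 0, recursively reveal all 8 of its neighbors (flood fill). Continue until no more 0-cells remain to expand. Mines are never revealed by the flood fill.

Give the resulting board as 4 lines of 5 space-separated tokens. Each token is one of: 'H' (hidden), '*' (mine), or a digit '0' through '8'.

1 H H H H
H H H H H
H H H H H
H H H H H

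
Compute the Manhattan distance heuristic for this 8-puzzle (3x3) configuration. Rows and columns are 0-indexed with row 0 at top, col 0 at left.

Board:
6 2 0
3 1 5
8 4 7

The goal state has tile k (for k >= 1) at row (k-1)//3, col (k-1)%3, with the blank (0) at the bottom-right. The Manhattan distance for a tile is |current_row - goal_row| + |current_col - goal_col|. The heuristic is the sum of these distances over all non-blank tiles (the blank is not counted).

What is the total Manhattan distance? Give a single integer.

Answer: 14

Derivation:
Tile 6: at (0,0), goal (1,2), distance |0-1|+|0-2| = 3
Tile 2: at (0,1), goal (0,1), distance |0-0|+|1-1| = 0
Tile 3: at (1,0), goal (0,2), distance |1-0|+|0-2| = 3
Tile 1: at (1,1), goal (0,0), distance |1-0|+|1-0| = 2
Tile 5: at (1,2), goal (1,1), distance |1-1|+|2-1| = 1
Tile 8: at (2,0), goal (2,1), distance |2-2|+|0-1| = 1
Tile 4: at (2,1), goal (1,0), distance |2-1|+|1-0| = 2
Tile 7: at (2,2), goal (2,0), distance |2-2|+|2-0| = 2
Sum: 3 + 0 + 3 + 2 + 1 + 1 + 2 + 2 = 14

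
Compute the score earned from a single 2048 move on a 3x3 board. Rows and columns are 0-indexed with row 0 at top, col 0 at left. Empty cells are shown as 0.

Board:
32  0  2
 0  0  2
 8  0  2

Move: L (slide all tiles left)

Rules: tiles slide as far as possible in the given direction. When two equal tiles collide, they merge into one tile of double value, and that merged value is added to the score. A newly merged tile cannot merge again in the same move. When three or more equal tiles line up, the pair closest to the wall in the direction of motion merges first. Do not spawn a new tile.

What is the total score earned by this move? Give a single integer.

Answer: 0

Derivation:
Slide left:
row 0: [32, 0, 2] -> [32, 2, 0]  score +0 (running 0)
row 1: [0, 0, 2] -> [2, 0, 0]  score +0 (running 0)
row 2: [8, 0, 2] -> [8, 2, 0]  score +0 (running 0)
Board after move:
32  2  0
 2  0  0
 8  2  0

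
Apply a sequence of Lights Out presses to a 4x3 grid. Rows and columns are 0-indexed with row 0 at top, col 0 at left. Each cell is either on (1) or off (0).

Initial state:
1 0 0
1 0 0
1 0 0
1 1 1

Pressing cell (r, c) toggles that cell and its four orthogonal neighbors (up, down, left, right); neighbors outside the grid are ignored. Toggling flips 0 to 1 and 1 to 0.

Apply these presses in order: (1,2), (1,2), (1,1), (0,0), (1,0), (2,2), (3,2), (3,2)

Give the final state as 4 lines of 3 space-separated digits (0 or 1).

After press 1 at (1,2):
1 0 1
1 1 1
1 0 1
1 1 1

After press 2 at (1,2):
1 0 0
1 0 0
1 0 0
1 1 1

After press 3 at (1,1):
1 1 0
0 1 1
1 1 0
1 1 1

After press 4 at (0,0):
0 0 0
1 1 1
1 1 0
1 1 1

After press 5 at (1,0):
1 0 0
0 0 1
0 1 0
1 1 1

After press 6 at (2,2):
1 0 0
0 0 0
0 0 1
1 1 0

After press 7 at (3,2):
1 0 0
0 0 0
0 0 0
1 0 1

After press 8 at (3,2):
1 0 0
0 0 0
0 0 1
1 1 0

Answer: 1 0 0
0 0 0
0 0 1
1 1 0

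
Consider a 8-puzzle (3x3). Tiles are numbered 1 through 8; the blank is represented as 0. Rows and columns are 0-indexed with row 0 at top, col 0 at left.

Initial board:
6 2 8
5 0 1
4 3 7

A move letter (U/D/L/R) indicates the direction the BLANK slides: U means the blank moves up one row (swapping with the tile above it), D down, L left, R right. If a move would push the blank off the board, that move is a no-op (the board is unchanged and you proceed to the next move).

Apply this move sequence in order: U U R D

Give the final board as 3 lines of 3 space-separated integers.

After move 1 (U):
6 0 8
5 2 1
4 3 7

After move 2 (U):
6 0 8
5 2 1
4 3 7

After move 3 (R):
6 8 0
5 2 1
4 3 7

After move 4 (D):
6 8 1
5 2 0
4 3 7

Answer: 6 8 1
5 2 0
4 3 7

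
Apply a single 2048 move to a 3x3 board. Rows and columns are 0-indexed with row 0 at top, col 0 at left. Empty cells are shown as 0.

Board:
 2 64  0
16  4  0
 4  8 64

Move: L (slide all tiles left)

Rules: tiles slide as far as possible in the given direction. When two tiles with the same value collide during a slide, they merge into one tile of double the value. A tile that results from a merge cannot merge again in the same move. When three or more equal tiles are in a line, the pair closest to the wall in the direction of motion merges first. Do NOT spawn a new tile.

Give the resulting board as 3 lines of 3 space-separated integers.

Slide left:
row 0: [2, 64, 0] -> [2, 64, 0]
row 1: [16, 4, 0] -> [16, 4, 0]
row 2: [4, 8, 64] -> [4, 8, 64]

Answer:  2 64  0
16  4  0
 4  8 64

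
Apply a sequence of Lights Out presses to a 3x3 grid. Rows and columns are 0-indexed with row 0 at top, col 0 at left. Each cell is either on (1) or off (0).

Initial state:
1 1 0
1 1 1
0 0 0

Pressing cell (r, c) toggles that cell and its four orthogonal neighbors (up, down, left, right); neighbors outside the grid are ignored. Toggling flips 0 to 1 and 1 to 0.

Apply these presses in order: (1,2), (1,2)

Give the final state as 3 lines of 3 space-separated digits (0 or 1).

After press 1 at (1,2):
1 1 1
1 0 0
0 0 1

After press 2 at (1,2):
1 1 0
1 1 1
0 0 0

Answer: 1 1 0
1 1 1
0 0 0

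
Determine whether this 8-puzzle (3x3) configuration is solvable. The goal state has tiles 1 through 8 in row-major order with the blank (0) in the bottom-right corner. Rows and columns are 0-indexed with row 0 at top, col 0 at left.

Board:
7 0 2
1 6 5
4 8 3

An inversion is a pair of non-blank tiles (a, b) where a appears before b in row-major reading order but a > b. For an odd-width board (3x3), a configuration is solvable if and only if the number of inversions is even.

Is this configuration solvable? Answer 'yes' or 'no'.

Answer: yes

Derivation:
Inversions (pairs i<j in row-major order where tile[i] > tile[j] > 0): 14
14 is even, so the puzzle is solvable.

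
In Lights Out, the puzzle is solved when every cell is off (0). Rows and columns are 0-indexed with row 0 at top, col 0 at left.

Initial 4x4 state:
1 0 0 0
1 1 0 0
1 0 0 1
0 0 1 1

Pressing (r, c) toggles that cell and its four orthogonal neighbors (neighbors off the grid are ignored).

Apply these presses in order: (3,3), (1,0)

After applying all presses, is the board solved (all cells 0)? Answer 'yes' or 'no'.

Answer: yes

Derivation:
After press 1 at (3,3):
1 0 0 0
1 1 0 0
1 0 0 0
0 0 0 0

After press 2 at (1,0):
0 0 0 0
0 0 0 0
0 0 0 0
0 0 0 0

Lights still on: 0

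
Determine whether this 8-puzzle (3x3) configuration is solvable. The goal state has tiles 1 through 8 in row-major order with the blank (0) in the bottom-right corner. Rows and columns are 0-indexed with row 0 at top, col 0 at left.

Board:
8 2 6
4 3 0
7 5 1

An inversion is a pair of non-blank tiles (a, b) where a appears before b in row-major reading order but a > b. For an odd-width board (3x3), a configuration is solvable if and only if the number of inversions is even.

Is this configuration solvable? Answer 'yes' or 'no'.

Answer: yes

Derivation:
Inversions (pairs i<j in row-major order where tile[i] > tile[j] > 0): 18
18 is even, so the puzzle is solvable.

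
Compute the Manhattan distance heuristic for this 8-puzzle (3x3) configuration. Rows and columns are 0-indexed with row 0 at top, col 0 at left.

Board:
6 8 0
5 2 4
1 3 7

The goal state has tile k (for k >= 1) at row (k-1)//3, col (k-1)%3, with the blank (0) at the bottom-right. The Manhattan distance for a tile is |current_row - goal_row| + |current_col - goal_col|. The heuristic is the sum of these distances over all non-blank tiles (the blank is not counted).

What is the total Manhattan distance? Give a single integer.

Tile 6: (0,0)->(1,2) = 3
Tile 8: (0,1)->(2,1) = 2
Tile 5: (1,0)->(1,1) = 1
Tile 2: (1,1)->(0,1) = 1
Tile 4: (1,2)->(1,0) = 2
Tile 1: (2,0)->(0,0) = 2
Tile 3: (2,1)->(0,2) = 3
Tile 7: (2,2)->(2,0) = 2
Sum: 3 + 2 + 1 + 1 + 2 + 2 + 3 + 2 = 16

Answer: 16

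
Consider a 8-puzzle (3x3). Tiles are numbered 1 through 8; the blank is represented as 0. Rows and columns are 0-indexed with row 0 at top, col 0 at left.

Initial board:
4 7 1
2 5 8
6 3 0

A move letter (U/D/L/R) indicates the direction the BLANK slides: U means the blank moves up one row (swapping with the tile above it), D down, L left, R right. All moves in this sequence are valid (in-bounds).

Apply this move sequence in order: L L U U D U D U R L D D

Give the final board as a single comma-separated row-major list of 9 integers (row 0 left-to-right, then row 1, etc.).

Answer: 4, 7, 1, 2, 5, 8, 0, 6, 3

Derivation:
After move 1 (L):
4 7 1
2 5 8
6 0 3

After move 2 (L):
4 7 1
2 5 8
0 6 3

After move 3 (U):
4 7 1
0 5 8
2 6 3

After move 4 (U):
0 7 1
4 5 8
2 6 3

After move 5 (D):
4 7 1
0 5 8
2 6 3

After move 6 (U):
0 7 1
4 5 8
2 6 3

After move 7 (D):
4 7 1
0 5 8
2 6 3

After move 8 (U):
0 7 1
4 5 8
2 6 3

After move 9 (R):
7 0 1
4 5 8
2 6 3

After move 10 (L):
0 7 1
4 5 8
2 6 3

After move 11 (D):
4 7 1
0 5 8
2 6 3

After move 12 (D):
4 7 1
2 5 8
0 6 3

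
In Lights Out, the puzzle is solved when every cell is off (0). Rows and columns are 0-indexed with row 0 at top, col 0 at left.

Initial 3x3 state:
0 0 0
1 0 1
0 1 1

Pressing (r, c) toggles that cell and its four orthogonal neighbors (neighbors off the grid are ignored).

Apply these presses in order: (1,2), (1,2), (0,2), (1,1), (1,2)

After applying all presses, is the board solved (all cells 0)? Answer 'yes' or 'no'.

After press 1 at (1,2):
0 0 1
1 1 0
0 1 0

After press 2 at (1,2):
0 0 0
1 0 1
0 1 1

After press 3 at (0,2):
0 1 1
1 0 0
0 1 1

After press 4 at (1,1):
0 0 1
0 1 1
0 0 1

After press 5 at (1,2):
0 0 0
0 0 0
0 0 0

Lights still on: 0

Answer: yes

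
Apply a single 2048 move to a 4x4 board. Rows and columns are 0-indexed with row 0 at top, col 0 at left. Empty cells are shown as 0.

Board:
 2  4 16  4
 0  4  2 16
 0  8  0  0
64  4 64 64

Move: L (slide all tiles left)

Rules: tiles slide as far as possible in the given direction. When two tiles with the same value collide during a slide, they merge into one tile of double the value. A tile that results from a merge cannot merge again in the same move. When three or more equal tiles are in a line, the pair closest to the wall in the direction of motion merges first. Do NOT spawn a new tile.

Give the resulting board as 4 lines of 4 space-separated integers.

Answer:   2   4  16   4
  4   2  16   0
  8   0   0   0
 64   4 128   0

Derivation:
Slide left:
row 0: [2, 4, 16, 4] -> [2, 4, 16, 4]
row 1: [0, 4, 2, 16] -> [4, 2, 16, 0]
row 2: [0, 8, 0, 0] -> [8, 0, 0, 0]
row 3: [64, 4, 64, 64] -> [64, 4, 128, 0]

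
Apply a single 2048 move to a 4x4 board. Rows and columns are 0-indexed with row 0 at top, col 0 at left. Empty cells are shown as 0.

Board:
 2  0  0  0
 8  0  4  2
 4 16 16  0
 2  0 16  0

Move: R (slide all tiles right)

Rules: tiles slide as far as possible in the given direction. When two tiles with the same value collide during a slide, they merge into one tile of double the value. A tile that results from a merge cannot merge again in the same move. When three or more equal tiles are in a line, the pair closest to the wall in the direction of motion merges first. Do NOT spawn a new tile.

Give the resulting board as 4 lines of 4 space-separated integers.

Answer:  0  0  0  2
 0  8  4  2
 0  0  4 32
 0  0  2 16

Derivation:
Slide right:
row 0: [2, 0, 0, 0] -> [0, 0, 0, 2]
row 1: [8, 0, 4, 2] -> [0, 8, 4, 2]
row 2: [4, 16, 16, 0] -> [0, 0, 4, 32]
row 3: [2, 0, 16, 0] -> [0, 0, 2, 16]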